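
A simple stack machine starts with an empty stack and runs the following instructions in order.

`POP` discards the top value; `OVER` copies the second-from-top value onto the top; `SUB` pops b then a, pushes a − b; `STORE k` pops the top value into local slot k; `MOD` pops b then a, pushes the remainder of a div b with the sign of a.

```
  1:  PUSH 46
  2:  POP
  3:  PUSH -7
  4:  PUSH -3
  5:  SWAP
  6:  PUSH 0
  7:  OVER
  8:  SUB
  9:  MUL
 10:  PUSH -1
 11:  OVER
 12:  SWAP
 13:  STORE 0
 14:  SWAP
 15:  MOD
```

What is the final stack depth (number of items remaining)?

2

PUSH 46 -> [46]
POP     -> []
PUSH -7 -> [-7]
PUSH -3 -> [-7, -3]
SWAP    -> [-3, -7]
PUSH 0  -> [-3, -7, 0]
OVER    -> [-3, -7, 0, -7]
SUB     -> [-3, -7, 7]
MUL     -> [-3, -49]
PUSH -1 -> [-3, -49, -1]
OVER    -> [-3, -49, -1, -49]
SWAP    -> [-3, -49, -49, -1]
STORE 0 -> [-3, -49, -49]
SWAP    -> [-3, -49, -49]
MOD     -> [-3, 0]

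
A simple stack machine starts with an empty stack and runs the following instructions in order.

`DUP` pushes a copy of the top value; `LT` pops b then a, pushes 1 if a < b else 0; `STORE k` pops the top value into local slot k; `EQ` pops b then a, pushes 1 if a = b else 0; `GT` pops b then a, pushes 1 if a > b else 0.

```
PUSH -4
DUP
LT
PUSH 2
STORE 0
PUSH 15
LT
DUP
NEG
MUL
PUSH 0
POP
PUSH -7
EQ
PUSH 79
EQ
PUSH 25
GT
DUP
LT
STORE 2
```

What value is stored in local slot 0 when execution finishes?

PUSH -4 → -4
DUP     → -4 -4
LT      → 0
PUSH 2  → 0 2
STORE 0 → 0
PUSH 15 → 0 15
LT      → 1
DUP     → 1 1
NEG     → 1 -1
MUL     → -1
PUSH 0  → -1 0
POP     → -1
PUSH -7 → -1 -7
EQ      → 0
PUSH 79 → 0 79
EQ      → 0
PUSH 25 → 0 25
GT      → 0
DUP     → 0 0
LT      → 0
STORE 2 → (empty)

2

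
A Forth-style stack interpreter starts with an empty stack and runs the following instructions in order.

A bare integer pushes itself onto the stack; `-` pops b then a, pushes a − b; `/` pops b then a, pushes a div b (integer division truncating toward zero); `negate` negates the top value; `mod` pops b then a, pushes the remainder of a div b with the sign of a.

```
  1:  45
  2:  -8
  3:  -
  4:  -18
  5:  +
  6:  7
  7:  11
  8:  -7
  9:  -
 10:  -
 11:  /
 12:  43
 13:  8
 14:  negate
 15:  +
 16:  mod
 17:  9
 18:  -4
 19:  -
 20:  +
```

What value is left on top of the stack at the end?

45      [45]
-8      [45, -8]
-       [53]
-18     [53, -18]
+       [35]
7       [35, 7]
11      [35, 7, 11]
-7      [35, 7, 11, -7]
-       [35, 7, 18]
-       [35, -11]
/       [-3]
43      [-3, 43]
8       [-3, 43, 8]
negate  [-3, 43, -8]
+       [-3, 35]
mod     [-3]
9       [-3, 9]
-4      [-3, 9, -4]
-       [-3, 13]
+       [10]

10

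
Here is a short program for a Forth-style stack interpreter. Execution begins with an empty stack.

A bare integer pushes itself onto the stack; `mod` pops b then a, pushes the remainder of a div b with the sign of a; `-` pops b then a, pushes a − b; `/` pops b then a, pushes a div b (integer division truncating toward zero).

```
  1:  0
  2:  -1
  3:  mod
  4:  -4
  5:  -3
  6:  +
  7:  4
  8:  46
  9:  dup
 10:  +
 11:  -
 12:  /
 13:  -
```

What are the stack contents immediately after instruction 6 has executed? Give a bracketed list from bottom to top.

[0, -7]

0   : [0]
-1  : [0, -1]
mod : [0]
-4  : [0, -4]
-3  : [0, -4, -3]
+   : [0, -7]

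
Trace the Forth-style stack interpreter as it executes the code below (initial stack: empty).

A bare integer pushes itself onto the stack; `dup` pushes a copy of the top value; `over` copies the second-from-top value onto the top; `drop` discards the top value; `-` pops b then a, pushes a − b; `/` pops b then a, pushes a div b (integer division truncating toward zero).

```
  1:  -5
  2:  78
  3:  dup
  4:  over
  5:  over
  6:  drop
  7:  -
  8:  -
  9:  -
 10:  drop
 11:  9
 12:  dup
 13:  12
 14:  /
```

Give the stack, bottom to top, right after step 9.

-5   -> -5
78   -> -5 78
dup  -> -5 78 78
over -> -5 78 78 78
over -> -5 78 78 78 78
drop -> -5 78 78 78
-    -> -5 78 0
-    -> -5 78
-    -> -83

[-83]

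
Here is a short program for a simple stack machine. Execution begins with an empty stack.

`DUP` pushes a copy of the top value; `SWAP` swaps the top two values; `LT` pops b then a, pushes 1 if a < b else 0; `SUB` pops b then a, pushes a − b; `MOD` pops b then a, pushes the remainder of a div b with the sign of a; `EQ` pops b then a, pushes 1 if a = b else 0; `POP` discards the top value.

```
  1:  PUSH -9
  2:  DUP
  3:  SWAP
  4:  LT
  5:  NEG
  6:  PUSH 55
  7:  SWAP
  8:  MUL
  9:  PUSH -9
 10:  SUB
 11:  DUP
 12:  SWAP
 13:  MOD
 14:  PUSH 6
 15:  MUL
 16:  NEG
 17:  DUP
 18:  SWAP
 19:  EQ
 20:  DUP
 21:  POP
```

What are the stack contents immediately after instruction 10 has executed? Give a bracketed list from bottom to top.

[9]

PUSH -9 : [-9]
DUP     : [-9, -9]
SWAP    : [-9, -9]
LT      : [0]
NEG     : [0]
PUSH 55 : [0, 55]
SWAP    : [55, 0]
MUL     : [0]
PUSH -9 : [0, -9]
SUB     : [9]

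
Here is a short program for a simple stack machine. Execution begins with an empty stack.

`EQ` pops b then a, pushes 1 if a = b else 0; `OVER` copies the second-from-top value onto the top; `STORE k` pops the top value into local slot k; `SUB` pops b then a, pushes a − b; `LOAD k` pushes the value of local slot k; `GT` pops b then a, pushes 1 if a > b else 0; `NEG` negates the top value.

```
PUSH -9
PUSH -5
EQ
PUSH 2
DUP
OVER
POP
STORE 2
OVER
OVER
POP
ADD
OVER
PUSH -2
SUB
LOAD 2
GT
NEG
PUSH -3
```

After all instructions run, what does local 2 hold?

PUSH -9 → [-9]
PUSH -5 → [-9, -5]
EQ      → [0]
PUSH 2  → [0, 2]
DUP     → [0, 2, 2]
OVER    → [0, 2, 2, 2]
POP     → [0, 2, 2]
STORE 2 → [0, 2]
OVER    → [0, 2, 0]
OVER    → [0, 2, 0, 2]
POP     → [0, 2, 0]
ADD     → [0, 2]
OVER    → [0, 2, 0]
PUSH -2 → [0, 2, 0, -2]
SUB     → [0, 2, 2]
LOAD 2  → [0, 2, 2, 2]
GT      → [0, 2, 0]
NEG     → [0, 2, 0]
PUSH -3 → [0, 2, 0, -3]

2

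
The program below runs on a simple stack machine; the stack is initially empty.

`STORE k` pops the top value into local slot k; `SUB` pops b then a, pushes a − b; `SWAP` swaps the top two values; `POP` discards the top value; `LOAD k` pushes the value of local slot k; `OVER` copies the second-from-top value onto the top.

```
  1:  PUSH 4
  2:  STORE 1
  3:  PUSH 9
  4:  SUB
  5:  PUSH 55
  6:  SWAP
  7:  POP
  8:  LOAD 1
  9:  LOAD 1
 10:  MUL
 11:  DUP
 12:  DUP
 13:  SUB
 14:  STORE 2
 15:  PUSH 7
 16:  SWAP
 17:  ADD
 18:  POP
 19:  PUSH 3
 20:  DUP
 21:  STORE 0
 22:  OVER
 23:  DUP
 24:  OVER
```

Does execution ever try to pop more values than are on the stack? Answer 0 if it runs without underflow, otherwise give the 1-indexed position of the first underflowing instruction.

4

PUSH 4  -> 4
STORE 1 -> (empty)
PUSH 9  -> 9
SUB  — needs 2 operands, stack has 1 → underflow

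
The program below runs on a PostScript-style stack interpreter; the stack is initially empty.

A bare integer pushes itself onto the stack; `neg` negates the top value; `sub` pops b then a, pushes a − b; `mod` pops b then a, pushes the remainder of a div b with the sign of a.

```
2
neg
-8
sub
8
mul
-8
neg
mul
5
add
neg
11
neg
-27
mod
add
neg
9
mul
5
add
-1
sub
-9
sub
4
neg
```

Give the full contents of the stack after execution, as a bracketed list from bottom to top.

2    2
neg  -2
-8   -2 -8
sub  6
8    6 8
mul  48
-8   48 -8
neg  48 8
mul  384
5    384 5
add  389
neg  -389
11   -389 11
neg  -389 -11
-27  -389 -11 -27
mod  -389 -11
add  -400
neg  400
9    400 9
mul  3600
5    3600 5
add  3605
-1   3605 -1
sub  3606
-9   3606 -9
sub  3615
4    3615 4
neg  3615 -4

[3615, -4]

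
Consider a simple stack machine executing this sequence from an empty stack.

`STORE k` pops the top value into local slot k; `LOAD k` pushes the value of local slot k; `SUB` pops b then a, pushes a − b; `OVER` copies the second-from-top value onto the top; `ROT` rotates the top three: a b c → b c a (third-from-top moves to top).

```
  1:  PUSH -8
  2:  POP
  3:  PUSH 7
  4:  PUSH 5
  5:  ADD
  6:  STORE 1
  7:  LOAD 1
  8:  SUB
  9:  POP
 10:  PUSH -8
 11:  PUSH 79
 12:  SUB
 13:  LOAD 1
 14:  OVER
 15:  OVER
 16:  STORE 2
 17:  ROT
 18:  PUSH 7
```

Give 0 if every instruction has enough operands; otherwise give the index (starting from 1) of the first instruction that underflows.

PUSH -8 : -8
POP     : (empty)
PUSH 7  : 7
PUSH 5  : 7 5
ADD     : 12
STORE 1 : (empty)
LOAD 1  : 12
SUB  — needs 2 operands, stack has 1 → underflow

8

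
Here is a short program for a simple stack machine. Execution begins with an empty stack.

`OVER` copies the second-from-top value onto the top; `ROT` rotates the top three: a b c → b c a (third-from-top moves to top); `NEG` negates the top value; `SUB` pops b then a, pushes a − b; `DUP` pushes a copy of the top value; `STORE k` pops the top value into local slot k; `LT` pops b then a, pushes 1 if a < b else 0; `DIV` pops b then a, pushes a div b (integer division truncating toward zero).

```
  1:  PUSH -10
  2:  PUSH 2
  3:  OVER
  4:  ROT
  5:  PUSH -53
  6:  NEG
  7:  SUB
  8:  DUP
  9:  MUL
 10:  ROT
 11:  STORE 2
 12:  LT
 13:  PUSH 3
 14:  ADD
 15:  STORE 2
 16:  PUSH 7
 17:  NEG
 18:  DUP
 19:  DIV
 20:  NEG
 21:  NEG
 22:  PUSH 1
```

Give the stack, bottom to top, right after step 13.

[1, 3]

PUSH -10 → [-10]
PUSH 2   → [-10, 2]
OVER     → [-10, 2, -10]
ROT      → [2, -10, -10]
PUSH -53 → [2, -10, -10, -53]
NEG      → [2, -10, -10, 53]
SUB      → [2, -10, -63]
DUP      → [2, -10, -63, -63]
MUL      → [2, -10, 3969]
ROT      → [-10, 3969, 2]
STORE 2  → [-10, 3969]
LT       → [1]
PUSH 3   → [1, 3]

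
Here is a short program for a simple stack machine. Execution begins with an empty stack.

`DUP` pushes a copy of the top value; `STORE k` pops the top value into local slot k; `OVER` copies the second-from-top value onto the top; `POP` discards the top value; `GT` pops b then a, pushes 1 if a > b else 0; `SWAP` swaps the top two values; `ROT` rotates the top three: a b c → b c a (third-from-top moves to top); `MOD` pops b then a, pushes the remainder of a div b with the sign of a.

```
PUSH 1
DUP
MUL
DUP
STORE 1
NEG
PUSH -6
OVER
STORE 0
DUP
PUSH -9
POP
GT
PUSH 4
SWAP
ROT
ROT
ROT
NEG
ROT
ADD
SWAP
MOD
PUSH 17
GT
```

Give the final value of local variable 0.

-1

PUSH 1  : [1]
DUP     : [1, 1]
MUL     : [1]
DUP     : [1, 1]
STORE 1 : [1]
NEG     : [-1]
PUSH -6 : [-1, -6]
OVER    : [-1, -6, -1]
STORE 0 : [-1, -6]
DUP     : [-1, -6, -6]
PUSH -9 : [-1, -6, -6, -9]
POP     : [-1, -6, -6]
GT      : [-1, 0]
PUSH 4  : [-1, 0, 4]
SWAP    : [-1, 4, 0]
ROT     : [4, 0, -1]
ROT     : [0, -1, 4]
ROT     : [-1, 4, 0]
NEG     : [-1, 4, 0]
ROT     : [4, 0, -1]
ADD     : [4, -1]
SWAP    : [-1, 4]
MOD     : [-1]
PUSH 17 : [-1, 17]
GT      : [0]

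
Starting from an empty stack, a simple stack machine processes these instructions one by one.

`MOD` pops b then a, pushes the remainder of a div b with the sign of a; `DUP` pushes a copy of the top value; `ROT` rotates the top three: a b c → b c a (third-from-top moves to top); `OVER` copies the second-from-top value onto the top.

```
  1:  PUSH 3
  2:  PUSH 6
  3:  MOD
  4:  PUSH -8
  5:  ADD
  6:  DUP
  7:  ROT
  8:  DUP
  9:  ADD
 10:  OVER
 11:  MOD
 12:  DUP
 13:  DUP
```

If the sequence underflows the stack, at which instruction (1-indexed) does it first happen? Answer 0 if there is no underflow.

7

PUSH 3   3
PUSH 6   3 6
MOD      3
PUSH -8  3 -8
ADD      -5
DUP      -5 -5
ROT  — needs 3 operands, stack has 2 → underflow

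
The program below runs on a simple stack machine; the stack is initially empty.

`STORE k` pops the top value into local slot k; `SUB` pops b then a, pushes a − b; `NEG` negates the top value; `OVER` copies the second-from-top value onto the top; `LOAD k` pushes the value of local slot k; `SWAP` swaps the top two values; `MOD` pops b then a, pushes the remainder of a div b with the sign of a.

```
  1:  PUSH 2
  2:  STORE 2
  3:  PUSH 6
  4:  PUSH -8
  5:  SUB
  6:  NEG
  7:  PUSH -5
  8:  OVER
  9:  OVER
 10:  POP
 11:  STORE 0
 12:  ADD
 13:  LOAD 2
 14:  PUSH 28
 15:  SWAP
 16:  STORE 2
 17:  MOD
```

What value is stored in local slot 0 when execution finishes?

-14

PUSH 2  : [2]
STORE 2 : []
PUSH 6  : [6]
PUSH -8 : [6, -8]
SUB     : [14]
NEG     : [-14]
PUSH -5 : [-14, -5]
OVER    : [-14, -5, -14]
OVER    : [-14, -5, -14, -5]
POP     : [-14, -5, -14]
STORE 0 : [-14, -5]
ADD     : [-19]
LOAD 2  : [-19, 2]
PUSH 28 : [-19, 2, 28]
SWAP    : [-19, 28, 2]
STORE 2 : [-19, 28]
MOD     : [-19]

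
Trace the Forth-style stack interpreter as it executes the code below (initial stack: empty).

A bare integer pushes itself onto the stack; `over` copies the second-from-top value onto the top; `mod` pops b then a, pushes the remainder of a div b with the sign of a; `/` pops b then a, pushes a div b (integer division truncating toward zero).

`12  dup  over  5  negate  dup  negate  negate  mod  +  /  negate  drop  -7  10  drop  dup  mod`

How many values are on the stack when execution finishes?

2

12     : [12]
dup    : [12, 12]
over   : [12, 12, 12]
5      : [12, 12, 12, 5]
negate : [12, 12, 12, -5]
dup    : [12, 12, 12, -5, -5]
negate : [12, 12, 12, -5, 5]
negate : [12, 12, 12, -5, -5]
mod    : [12, 12, 12, 0]
+      : [12, 12, 12]
/      : [12, 1]
negate : [12, -1]
drop   : [12]
-7     : [12, -7]
10     : [12, -7, 10]
drop   : [12, -7]
dup    : [12, -7, -7]
mod    : [12, 0]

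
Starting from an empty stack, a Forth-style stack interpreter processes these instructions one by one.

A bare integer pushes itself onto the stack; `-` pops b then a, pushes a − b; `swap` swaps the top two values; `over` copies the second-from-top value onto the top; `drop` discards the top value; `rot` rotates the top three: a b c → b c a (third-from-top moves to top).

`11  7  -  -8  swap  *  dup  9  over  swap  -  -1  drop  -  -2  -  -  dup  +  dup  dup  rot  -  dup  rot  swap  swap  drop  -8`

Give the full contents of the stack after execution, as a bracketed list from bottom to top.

[0, 0, -8]

11   -> 11
7    -> 11 7
-    -> 4
-8   -> 4 -8
swap -> -8 4
*    -> -32
dup  -> -32 -32
9    -> -32 -32 9
over -> -32 -32 9 -32
swap -> -32 -32 -32 9
-    -> -32 -32 -41
-1   -> -32 -32 -41 -1
drop -> -32 -32 -41
-    -> -32 9
-2   -> -32 9 -2
-    -> -32 11
-    -> -43
dup  -> -43 -43
+    -> -86
dup  -> -86 -86
dup  -> -86 -86 -86
rot  -> -86 -86 -86
-    -> -86 0
dup  -> -86 0 0
rot  -> 0 0 -86
swap -> 0 -86 0
swap -> 0 0 -86
drop -> 0 0
-8   -> 0 0 -8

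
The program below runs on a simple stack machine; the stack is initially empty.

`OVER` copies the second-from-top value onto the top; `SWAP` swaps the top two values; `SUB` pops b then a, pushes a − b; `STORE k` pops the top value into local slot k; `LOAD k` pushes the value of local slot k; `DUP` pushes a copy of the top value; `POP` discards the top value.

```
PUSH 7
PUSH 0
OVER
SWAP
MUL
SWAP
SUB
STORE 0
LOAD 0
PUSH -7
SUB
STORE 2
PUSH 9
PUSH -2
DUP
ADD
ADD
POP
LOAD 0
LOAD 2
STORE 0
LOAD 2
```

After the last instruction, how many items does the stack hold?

2

PUSH 7  → [7]
PUSH 0  → [7, 0]
OVER    → [7, 0, 7]
SWAP    → [7, 7, 0]
MUL     → [7, 0]
SWAP    → [0, 7]
SUB     → [-7]
STORE 0 → []
LOAD 0  → [-7]
PUSH -7 → [-7, -7]
SUB     → [0]
STORE 2 → []
PUSH 9  → [9]
PUSH -2 → [9, -2]
DUP     → [9, -2, -2]
ADD     → [9, -4]
ADD     → [5]
POP     → []
LOAD 0  → [-7]
LOAD 2  → [-7, 0]
STORE 0 → [-7]
LOAD 2  → [-7, 0]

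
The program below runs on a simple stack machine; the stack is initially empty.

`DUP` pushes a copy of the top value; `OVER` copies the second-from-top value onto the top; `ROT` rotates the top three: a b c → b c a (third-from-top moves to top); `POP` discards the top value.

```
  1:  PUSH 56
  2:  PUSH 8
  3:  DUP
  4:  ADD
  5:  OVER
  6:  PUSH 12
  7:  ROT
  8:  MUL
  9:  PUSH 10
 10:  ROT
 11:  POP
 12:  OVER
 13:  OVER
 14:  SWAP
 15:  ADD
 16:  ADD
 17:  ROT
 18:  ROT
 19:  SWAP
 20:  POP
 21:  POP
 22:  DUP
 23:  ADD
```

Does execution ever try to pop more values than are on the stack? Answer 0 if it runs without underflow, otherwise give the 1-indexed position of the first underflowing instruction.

PUSH 56 -> 56
PUSH 8  -> 56 8
DUP     -> 56 8 8
ADD     -> 56 16
OVER    -> 56 16 56
PUSH 12 -> 56 16 56 12
ROT     -> 56 56 12 16
MUL     -> 56 56 192
PUSH 10 -> 56 56 192 10
ROT     -> 56 192 10 56
POP     -> 56 192 10
OVER    -> 56 192 10 192
OVER    -> 56 192 10 192 10
SWAP    -> 56 192 10 10 192
ADD     -> 56 192 10 202
ADD     -> 56 192 212
ROT     -> 192 212 56
ROT     -> 212 56 192
SWAP    -> 212 192 56
POP     -> 212 192
POP     -> 212
DUP     -> 212 212
ADD     -> 424

0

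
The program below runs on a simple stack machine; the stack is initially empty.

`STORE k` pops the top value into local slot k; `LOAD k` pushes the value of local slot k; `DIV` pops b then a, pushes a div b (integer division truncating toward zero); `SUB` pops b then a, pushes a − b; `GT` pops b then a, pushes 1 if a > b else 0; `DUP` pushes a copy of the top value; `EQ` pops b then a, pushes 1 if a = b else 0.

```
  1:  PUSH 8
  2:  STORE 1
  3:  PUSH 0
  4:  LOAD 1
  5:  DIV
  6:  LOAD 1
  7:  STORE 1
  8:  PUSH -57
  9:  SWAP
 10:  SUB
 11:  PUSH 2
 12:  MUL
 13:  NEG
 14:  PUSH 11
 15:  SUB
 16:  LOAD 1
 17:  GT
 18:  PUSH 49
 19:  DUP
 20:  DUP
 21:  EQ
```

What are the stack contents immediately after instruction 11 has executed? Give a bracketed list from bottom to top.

[-57, 2]

PUSH 8   → 8
STORE 1  → (empty)
PUSH 0   → 0
LOAD 1   → 0 8
DIV      → 0
LOAD 1   → 0 8
STORE 1  → 0
PUSH -57 → 0 -57
SWAP     → -57 0
SUB      → -57
PUSH 2   → -57 2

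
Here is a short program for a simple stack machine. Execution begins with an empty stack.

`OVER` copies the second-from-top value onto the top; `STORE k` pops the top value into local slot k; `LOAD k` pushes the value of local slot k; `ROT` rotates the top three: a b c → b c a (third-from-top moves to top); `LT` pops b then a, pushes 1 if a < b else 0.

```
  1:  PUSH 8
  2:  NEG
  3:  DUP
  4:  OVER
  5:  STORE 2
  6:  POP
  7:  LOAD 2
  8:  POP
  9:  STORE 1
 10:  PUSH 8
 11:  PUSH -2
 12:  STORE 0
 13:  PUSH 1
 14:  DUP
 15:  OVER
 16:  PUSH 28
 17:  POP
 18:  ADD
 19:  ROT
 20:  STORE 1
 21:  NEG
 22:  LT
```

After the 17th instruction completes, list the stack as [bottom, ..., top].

PUSH 8  → 8
NEG     → -8
DUP     → -8 -8
OVER    → -8 -8 -8
STORE 2 → -8 -8
POP     → -8
LOAD 2  → -8 -8
POP     → -8
STORE 1 → (empty)
PUSH 8  → 8
PUSH -2 → 8 -2
STORE 0 → 8
PUSH 1  → 8 1
DUP     → 8 1 1
OVER    → 8 1 1 1
PUSH 28 → 8 1 1 1 28
POP     → 8 1 1 1

[8, 1, 1, 1]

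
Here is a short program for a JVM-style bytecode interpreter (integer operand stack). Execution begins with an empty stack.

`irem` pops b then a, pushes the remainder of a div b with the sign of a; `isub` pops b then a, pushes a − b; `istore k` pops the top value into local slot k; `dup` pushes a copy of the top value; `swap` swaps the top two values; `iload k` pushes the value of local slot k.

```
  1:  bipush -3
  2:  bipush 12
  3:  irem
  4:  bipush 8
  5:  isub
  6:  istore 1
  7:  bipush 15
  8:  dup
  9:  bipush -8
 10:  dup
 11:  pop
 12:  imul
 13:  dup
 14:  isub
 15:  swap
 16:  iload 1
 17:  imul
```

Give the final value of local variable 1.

bipush -3 → [-3]
bipush 12 → [-3, 12]
irem      → [-3]
bipush 8  → [-3, 8]
isub      → [-11]
istore 1  → []
bipush 15 → [15]
dup       → [15, 15]
bipush -8 → [15, 15, -8]
dup       → [15, 15, -8, -8]
pop       → [15, 15, -8]
imul      → [15, -120]
dup       → [15, -120, -120]
isub      → [15, 0]
swap      → [0, 15]
iload 1   → [0, 15, -11]
imul      → [0, -165]

-11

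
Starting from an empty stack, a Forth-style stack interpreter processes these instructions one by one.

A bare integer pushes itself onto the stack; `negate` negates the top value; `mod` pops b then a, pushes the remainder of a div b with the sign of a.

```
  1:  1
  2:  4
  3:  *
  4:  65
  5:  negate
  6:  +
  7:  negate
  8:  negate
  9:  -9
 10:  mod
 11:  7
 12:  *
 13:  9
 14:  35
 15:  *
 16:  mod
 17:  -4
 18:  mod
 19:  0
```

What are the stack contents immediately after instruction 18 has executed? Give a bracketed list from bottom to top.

[-1]

1      -> [1]
4      -> [1, 4]
*      -> [4]
65     -> [4, 65]
negate -> [4, -65]
+      -> [-61]
negate -> [61]
negate -> [-61]
-9     -> [-61, -9]
mod    -> [-7]
7      -> [-7, 7]
*      -> [-49]
9      -> [-49, 9]
35     -> [-49, 9, 35]
*      -> [-49, 315]
mod    -> [-49]
-4     -> [-49, -4]
mod    -> [-1]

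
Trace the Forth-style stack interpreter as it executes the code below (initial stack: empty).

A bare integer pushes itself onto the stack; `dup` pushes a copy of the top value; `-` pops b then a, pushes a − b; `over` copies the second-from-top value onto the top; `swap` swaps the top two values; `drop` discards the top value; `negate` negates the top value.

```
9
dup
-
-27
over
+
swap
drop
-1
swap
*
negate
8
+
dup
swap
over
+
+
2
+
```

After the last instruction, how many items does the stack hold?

1

9      -> [9]
dup    -> [9, 9]
-      -> [0]
-27    -> [0, -27]
over   -> [0, -27, 0]
+      -> [0, -27]
swap   -> [-27, 0]
drop   -> [-27]
-1     -> [-27, -1]
swap   -> [-1, -27]
*      -> [27]
negate -> [-27]
8      -> [-27, 8]
+      -> [-19]
dup    -> [-19, -19]
swap   -> [-19, -19]
over   -> [-19, -19, -19]
+      -> [-19, -38]
+      -> [-57]
2      -> [-57, 2]
+      -> [-55]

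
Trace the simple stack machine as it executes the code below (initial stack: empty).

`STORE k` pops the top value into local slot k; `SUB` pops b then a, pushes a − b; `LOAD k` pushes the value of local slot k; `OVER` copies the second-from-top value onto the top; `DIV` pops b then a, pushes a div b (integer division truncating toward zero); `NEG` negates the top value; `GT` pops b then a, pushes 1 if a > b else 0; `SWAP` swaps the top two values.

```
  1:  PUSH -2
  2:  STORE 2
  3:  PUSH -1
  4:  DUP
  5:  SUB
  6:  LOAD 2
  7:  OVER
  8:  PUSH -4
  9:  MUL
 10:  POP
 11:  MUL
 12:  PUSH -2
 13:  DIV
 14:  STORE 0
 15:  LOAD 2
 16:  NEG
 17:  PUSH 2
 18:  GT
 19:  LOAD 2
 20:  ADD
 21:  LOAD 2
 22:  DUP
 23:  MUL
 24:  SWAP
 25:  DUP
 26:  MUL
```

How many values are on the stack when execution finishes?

PUSH -2 → -2
STORE 2 → (empty)
PUSH -1 → -1
DUP     → -1 -1
SUB     → 0
LOAD 2  → 0 -2
OVER    → 0 -2 0
PUSH -4 → 0 -2 0 -4
MUL     → 0 -2 0
POP     → 0 -2
MUL     → 0
PUSH -2 → 0 -2
DIV     → 0
STORE 0 → (empty)
LOAD 2  → -2
NEG     → 2
PUSH 2  → 2 2
GT      → 0
LOAD 2  → 0 -2
ADD     → -2
LOAD 2  → -2 -2
DUP     → -2 -2 -2
MUL     → -2 4
SWAP    → 4 -2
DUP     → 4 -2 -2
MUL     → 4 4

2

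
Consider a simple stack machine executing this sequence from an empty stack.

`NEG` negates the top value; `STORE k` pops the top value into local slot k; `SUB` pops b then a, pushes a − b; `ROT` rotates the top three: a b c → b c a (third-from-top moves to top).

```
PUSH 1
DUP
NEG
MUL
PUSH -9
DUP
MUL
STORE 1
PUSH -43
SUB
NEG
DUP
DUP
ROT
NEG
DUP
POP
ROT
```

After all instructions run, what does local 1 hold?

81

PUSH 1   : 1
DUP      : 1 1
NEG      : 1 -1
MUL      : -1
PUSH -9  : -1 -9
DUP      : -1 -9 -9
MUL      : -1 81
STORE 1  : -1
PUSH -43 : -1 -43
SUB      : 42
NEG      : -42
DUP      : -42 -42
DUP      : -42 -42 -42
ROT      : -42 -42 -42
NEG      : -42 -42 42
DUP      : -42 -42 42 42
POP      : -42 -42 42
ROT      : -42 42 -42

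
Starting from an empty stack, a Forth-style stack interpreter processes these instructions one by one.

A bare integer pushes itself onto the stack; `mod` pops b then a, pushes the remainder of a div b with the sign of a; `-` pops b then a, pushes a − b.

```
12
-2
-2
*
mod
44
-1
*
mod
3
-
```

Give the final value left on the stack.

-3

12  -> [12]
-2  -> [12, -2]
-2  -> [12, -2, -2]
*   -> [12, 4]
mod -> [0]
44  -> [0, 44]
-1  -> [0, 44, -1]
*   -> [0, -44]
mod -> [0]
3   -> [0, 3]
-   -> [-3]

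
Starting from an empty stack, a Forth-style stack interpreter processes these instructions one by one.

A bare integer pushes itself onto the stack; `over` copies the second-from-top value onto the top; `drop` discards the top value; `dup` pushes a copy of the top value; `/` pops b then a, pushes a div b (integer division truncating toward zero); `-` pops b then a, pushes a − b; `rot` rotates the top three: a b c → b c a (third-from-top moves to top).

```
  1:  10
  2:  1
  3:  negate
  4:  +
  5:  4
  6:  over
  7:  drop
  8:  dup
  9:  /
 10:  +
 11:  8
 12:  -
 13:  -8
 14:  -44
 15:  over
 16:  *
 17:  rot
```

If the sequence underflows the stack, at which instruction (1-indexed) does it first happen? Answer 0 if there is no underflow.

10     → 10
1      → 10 1
negate → 10 -1
+      → 9
4      → 9 4
over   → 9 4 9
drop   → 9 4
dup    → 9 4 4
/      → 9 1
+      → 10
8      → 10 8
-      → 2
-8     → 2 -8
-44    → 2 -8 -44
over   → 2 -8 -44 -8
*      → 2 -8 352
rot    → -8 352 2

0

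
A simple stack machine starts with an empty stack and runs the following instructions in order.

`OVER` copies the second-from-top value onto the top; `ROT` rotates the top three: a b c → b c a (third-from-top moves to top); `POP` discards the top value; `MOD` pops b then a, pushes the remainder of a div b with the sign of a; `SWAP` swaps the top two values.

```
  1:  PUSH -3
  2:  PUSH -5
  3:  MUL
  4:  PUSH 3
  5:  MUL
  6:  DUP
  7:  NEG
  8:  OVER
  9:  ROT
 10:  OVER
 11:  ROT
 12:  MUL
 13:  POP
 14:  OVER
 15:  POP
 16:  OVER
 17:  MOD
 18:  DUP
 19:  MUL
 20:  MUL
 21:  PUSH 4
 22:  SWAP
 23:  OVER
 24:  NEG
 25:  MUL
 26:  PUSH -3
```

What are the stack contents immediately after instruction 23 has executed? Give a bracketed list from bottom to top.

PUSH -3 -> -3
PUSH -5 -> -3 -5
MUL     -> 15
PUSH 3  -> 15 3
MUL     -> 45
DUP     -> 45 45
NEG     -> 45 -45
OVER    -> 45 -45 45
ROT     -> -45 45 45
OVER    -> -45 45 45 45
ROT     -> -45 45 45 45
MUL     -> -45 45 2025
POP     -> -45 45
OVER    -> -45 45 -45
POP     -> -45 45
OVER    -> -45 45 -45
MOD     -> -45 0
DUP     -> -45 0 0
MUL     -> -45 0
MUL     -> 0
PUSH 4  -> 0 4
SWAP    -> 4 0
OVER    -> 4 0 4

[4, 0, 4]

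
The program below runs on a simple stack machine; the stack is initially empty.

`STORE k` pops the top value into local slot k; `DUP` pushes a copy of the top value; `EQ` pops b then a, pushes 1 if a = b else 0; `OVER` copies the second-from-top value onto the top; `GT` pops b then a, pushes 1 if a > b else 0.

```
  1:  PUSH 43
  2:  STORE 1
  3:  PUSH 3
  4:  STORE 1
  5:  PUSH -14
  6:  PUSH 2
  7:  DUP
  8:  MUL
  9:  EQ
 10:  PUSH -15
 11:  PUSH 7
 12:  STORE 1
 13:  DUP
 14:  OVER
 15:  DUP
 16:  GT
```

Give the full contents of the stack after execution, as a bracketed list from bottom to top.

PUSH 43  : 43
STORE 1  : (empty)
PUSH 3   : 3
STORE 1  : (empty)
PUSH -14 : -14
PUSH 2   : -14 2
DUP      : -14 2 2
MUL      : -14 4
EQ       : 0
PUSH -15 : 0 -15
PUSH 7   : 0 -15 7
STORE 1  : 0 -15
DUP      : 0 -15 -15
OVER     : 0 -15 -15 -15
DUP      : 0 -15 -15 -15 -15
GT       : 0 -15 -15 0

[0, -15, -15, 0]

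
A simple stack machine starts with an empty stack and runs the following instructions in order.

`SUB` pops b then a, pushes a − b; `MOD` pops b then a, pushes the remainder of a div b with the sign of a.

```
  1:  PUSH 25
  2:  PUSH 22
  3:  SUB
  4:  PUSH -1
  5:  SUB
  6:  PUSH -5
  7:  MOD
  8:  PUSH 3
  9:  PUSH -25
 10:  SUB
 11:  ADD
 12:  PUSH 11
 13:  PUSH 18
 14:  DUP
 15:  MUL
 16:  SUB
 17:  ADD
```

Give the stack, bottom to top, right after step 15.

PUSH 25  -> 25
PUSH 22  -> 25 22
SUB      -> 3
PUSH -1  -> 3 -1
SUB      -> 4
PUSH -5  -> 4 -5
MOD      -> 4
PUSH 3   -> 4 3
PUSH -25 -> 4 3 -25
SUB      -> 4 28
ADD      -> 32
PUSH 11  -> 32 11
PUSH 18  -> 32 11 18
DUP      -> 32 11 18 18
MUL      -> 32 11 324

[32, 11, 324]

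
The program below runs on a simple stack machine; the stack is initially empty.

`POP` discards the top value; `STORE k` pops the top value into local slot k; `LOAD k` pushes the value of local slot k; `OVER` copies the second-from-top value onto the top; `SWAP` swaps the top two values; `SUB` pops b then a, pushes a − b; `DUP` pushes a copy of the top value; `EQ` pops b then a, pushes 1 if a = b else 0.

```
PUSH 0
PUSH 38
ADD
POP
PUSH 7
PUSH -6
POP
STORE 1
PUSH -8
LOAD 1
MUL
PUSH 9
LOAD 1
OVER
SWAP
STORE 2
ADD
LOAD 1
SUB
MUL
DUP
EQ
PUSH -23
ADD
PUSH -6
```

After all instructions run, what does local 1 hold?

PUSH 0   : 0
PUSH 38  : 0 38
ADD      : 38
POP      : (empty)
PUSH 7   : 7
PUSH -6  : 7 -6
POP      : 7
STORE 1  : (empty)
PUSH -8  : -8
LOAD 1   : -8 7
MUL      : -56
PUSH 9   : -56 9
LOAD 1   : -56 9 7
OVER     : -56 9 7 9
SWAP     : -56 9 9 7
STORE 2  : -56 9 9
ADD      : -56 18
LOAD 1   : -56 18 7
SUB      : -56 11
MUL      : -616
DUP      : -616 -616
EQ       : 1
PUSH -23 : 1 -23
ADD      : -22
PUSH -6  : -22 -6

7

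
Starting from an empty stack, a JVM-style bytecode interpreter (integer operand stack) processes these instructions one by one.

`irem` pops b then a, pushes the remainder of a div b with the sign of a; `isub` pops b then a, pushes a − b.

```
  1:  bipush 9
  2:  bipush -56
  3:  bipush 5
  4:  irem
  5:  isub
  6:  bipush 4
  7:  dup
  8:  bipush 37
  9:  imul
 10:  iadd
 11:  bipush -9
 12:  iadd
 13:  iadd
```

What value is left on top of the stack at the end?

bipush 9   : [9]
bipush -56 : [9, -56]
bipush 5   : [9, -56, 5]
irem       : [9, -1]
isub       : [10]
bipush 4   : [10, 4]
dup        : [10, 4, 4]
bipush 37  : [10, 4, 4, 37]
imul       : [10, 4, 148]
iadd       : [10, 152]
bipush -9  : [10, 152, -9]
iadd       : [10, 143]
iadd       : [153]

153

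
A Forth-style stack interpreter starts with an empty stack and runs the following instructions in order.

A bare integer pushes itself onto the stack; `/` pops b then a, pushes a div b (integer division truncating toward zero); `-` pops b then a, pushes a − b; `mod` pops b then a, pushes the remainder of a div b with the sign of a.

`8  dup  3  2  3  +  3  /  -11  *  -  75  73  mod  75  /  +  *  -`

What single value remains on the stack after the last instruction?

8    8
dup  8 8
3    8 8 3
2    8 8 3 2
3    8 8 3 2 3
+    8 8 3 5
3    8 8 3 5 3
/    8 8 3 1
-11  8 8 3 1 -11
*    8 8 3 -11
-    8 8 14
75   8 8 14 75
73   8 8 14 75 73
mod  8 8 14 2
75   8 8 14 2 75
/    8 8 14 0
+    8 8 14
*    8 112
-    -104

-104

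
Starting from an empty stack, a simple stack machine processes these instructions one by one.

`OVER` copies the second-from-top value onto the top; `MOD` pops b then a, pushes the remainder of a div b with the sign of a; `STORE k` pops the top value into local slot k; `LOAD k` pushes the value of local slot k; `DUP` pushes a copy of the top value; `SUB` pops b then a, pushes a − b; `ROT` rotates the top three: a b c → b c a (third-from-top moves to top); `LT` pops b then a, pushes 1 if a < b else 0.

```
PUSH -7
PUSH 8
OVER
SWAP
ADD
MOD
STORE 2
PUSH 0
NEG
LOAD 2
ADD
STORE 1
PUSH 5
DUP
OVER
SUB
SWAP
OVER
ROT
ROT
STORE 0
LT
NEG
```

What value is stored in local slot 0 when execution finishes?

5

PUSH -7 -> -7
PUSH 8  -> -7 8
OVER    -> -7 8 -7
SWAP    -> -7 -7 8
ADD     -> -7 1
MOD     -> 0
STORE 2 -> (empty)
PUSH 0  -> 0
NEG     -> 0
LOAD 2  -> 0 0
ADD     -> 0
STORE 1 -> (empty)
PUSH 5  -> 5
DUP     -> 5 5
OVER    -> 5 5 5
SUB     -> 5 0
SWAP    -> 0 5
OVER    -> 0 5 0
ROT     -> 5 0 0
ROT     -> 0 0 5
STORE 0 -> 0 0
LT      -> 0
NEG     -> 0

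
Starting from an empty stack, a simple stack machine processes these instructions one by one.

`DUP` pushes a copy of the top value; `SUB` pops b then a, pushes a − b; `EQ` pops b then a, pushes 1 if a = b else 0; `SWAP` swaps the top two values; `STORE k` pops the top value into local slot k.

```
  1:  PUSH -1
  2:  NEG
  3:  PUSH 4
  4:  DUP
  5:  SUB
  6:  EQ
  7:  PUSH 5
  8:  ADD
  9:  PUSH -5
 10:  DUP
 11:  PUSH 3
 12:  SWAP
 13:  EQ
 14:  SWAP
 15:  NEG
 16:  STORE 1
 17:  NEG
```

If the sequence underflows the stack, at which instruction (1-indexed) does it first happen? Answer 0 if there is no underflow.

PUSH -1 : [-1]
NEG     : [1]
PUSH 4  : [1, 4]
DUP     : [1, 4, 4]
SUB     : [1, 0]
EQ      : [0]
PUSH 5  : [0, 5]
ADD     : [5]
PUSH -5 : [5, -5]
DUP     : [5, -5, -5]
PUSH 3  : [5, -5, -5, 3]
SWAP    : [5, -5, 3, -5]
EQ      : [5, -5, 0]
SWAP    : [5, 0, -5]
NEG     : [5, 0, 5]
STORE 1 : [5, 0]
NEG     : [5, 0]

0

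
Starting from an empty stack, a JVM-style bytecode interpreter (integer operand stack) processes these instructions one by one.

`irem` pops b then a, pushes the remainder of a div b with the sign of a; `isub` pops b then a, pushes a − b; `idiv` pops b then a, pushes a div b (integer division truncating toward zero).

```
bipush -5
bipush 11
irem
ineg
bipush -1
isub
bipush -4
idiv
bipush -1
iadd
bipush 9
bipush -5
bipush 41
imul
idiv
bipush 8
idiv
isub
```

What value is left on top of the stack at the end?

-2

bipush -5 -> -5
bipush 11 -> -5 11
irem      -> -5
ineg      -> 5
bipush -1 -> 5 -1
isub      -> 6
bipush -4 -> 6 -4
idiv      -> -1
bipush -1 -> -1 -1
iadd      -> -2
bipush 9  -> -2 9
bipush -5 -> -2 9 -5
bipush 41 -> -2 9 -5 41
imul      -> -2 9 -205
idiv      -> -2 0
bipush 8  -> -2 0 8
idiv      -> -2 0
isub      -> -2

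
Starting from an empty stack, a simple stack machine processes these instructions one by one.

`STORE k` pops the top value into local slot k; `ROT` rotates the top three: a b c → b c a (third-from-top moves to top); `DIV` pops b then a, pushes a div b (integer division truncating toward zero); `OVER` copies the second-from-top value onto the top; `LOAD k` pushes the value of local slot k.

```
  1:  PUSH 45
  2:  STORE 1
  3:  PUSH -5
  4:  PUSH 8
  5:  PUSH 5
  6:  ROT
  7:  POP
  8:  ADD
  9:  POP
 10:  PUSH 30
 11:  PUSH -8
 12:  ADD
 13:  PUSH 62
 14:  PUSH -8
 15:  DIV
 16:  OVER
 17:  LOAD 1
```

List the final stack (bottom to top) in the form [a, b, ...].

PUSH 45 -> [45]
STORE 1 -> []
PUSH -5 -> [-5]
PUSH 8  -> [-5, 8]
PUSH 5  -> [-5, 8, 5]
ROT     -> [8, 5, -5]
POP     -> [8, 5]
ADD     -> [13]
POP     -> []
PUSH 30 -> [30]
PUSH -8 -> [30, -8]
ADD     -> [22]
PUSH 62 -> [22, 62]
PUSH -8 -> [22, 62, -8]
DIV     -> [22, -7]
OVER    -> [22, -7, 22]
LOAD 1  -> [22, -7, 22, 45]

[22, -7, 22, 45]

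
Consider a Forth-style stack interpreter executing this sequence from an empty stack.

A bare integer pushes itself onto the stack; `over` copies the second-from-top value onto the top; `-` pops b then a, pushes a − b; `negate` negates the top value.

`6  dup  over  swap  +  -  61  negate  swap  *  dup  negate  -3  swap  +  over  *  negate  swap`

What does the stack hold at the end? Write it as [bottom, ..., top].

6      → 6
dup    → 6 6
over   → 6 6 6
swap   → 6 6 6
+      → 6 12
-      → -6
61     → -6 61
negate → -6 -61
swap   → -61 -6
*      → 366
dup    → 366 366
negate → 366 -366
-3     → 366 -366 -3
swap   → 366 -3 -366
+      → 366 -369
over   → 366 -369 366
*      → 366 -135054
negate → 366 135054
swap   → 135054 366

[135054, 366]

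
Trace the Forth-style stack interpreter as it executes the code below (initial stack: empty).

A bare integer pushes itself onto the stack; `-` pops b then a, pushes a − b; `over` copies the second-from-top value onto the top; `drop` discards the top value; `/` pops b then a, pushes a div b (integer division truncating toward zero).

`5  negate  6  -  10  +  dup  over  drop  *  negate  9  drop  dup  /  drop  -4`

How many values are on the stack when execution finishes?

1

5      : 5
negate : -5
6      : -5 6
-      : -11
10     : -11 10
+      : -1
dup    : -1 -1
over   : -1 -1 -1
drop   : -1 -1
*      : 1
negate : -1
9      : -1 9
drop   : -1
dup    : -1 -1
/      : 1
drop   : (empty)
-4     : -4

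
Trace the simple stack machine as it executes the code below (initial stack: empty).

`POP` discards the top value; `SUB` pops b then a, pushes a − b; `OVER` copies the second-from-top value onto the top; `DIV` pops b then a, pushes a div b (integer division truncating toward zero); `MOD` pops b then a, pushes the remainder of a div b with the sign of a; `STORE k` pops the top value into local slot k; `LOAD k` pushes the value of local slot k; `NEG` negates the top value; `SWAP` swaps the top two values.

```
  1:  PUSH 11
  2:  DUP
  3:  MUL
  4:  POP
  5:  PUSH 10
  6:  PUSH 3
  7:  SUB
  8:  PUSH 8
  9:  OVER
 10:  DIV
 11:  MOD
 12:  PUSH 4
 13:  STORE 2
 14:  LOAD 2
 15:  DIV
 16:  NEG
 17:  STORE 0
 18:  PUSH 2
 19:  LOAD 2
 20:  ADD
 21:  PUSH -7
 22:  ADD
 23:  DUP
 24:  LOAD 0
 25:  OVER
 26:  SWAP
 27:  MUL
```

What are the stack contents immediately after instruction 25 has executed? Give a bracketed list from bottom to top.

[-1, -1, 0, -1]

PUSH 11 → 11
DUP     → 11 11
MUL     → 121
POP     → (empty)
PUSH 10 → 10
PUSH 3  → 10 3
SUB     → 7
PUSH 8  → 7 8
OVER    → 7 8 7
DIV     → 7 1
MOD     → 0
PUSH 4  → 0 4
STORE 2 → 0
LOAD 2  → 0 4
DIV     → 0
NEG     → 0
STORE 0 → (empty)
PUSH 2  → 2
LOAD 2  → 2 4
ADD     → 6
PUSH -7 → 6 -7
ADD     → -1
DUP     → -1 -1
LOAD 0  → -1 -1 0
OVER    → -1 -1 0 -1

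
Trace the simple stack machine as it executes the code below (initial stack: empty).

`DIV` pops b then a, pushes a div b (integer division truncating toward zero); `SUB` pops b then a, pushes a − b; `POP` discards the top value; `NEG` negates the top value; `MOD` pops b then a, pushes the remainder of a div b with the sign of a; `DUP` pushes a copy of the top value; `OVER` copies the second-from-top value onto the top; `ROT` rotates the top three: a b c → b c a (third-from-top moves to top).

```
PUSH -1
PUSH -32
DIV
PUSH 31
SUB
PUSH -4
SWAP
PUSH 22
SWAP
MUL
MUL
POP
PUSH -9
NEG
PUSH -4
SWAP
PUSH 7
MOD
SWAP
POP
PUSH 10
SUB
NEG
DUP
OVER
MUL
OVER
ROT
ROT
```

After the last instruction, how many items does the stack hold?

3

PUSH -1  → [-1]
PUSH -32 → [-1, -32]
DIV      → [0]
PUSH 31  → [0, 31]
SUB      → [-31]
PUSH -4  → [-31, -4]
SWAP     → [-4, -31]
PUSH 22  → [-4, -31, 22]
SWAP     → [-4, 22, -31]
MUL      → [-4, -682]
MUL      → [2728]
POP      → []
PUSH -9  → [-9]
NEG      → [9]
PUSH -4  → [9, -4]
SWAP     → [-4, 9]
PUSH 7   → [-4, 9, 7]
MOD      → [-4, 2]
SWAP     → [2, -4]
POP      → [2]
PUSH 10  → [2, 10]
SUB      → [-8]
NEG      → [8]
DUP      → [8, 8]
OVER     → [8, 8, 8]
MUL      → [8, 64]
OVER     → [8, 64, 8]
ROT      → [64, 8, 8]
ROT      → [8, 8, 64]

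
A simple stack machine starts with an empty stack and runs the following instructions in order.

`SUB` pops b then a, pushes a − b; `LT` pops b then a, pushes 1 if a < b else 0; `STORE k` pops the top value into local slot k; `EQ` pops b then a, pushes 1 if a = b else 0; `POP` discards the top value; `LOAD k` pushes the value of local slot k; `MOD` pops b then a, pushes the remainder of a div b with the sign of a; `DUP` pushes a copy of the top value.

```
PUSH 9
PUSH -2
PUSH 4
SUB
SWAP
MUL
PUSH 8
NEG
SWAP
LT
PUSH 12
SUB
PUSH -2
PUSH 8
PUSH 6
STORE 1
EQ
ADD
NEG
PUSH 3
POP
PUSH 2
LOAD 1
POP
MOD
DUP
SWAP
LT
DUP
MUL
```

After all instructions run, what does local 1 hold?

6

PUSH 9  : 9
PUSH -2 : 9 -2
PUSH 4  : 9 -2 4
SUB     : 9 -6
SWAP    : -6 9
MUL     : -54
PUSH 8  : -54 8
NEG     : -54 -8
SWAP    : -8 -54
LT      : 0
PUSH 12 : 0 12
SUB     : -12
PUSH -2 : -12 -2
PUSH 8  : -12 -2 8
PUSH 6  : -12 -2 8 6
STORE 1 : -12 -2 8
EQ      : -12 0
ADD     : -12
NEG     : 12
PUSH 3  : 12 3
POP     : 12
PUSH 2  : 12 2
LOAD 1  : 12 2 6
POP     : 12 2
MOD     : 0
DUP     : 0 0
SWAP    : 0 0
LT      : 0
DUP     : 0 0
MUL     : 0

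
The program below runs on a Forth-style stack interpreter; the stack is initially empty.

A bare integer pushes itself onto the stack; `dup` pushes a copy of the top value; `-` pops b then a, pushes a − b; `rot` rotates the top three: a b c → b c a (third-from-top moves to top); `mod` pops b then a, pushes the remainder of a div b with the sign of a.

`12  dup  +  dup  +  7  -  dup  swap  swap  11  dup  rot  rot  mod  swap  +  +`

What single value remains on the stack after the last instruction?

12   : 12
dup  : 12 12
+    : 24
dup  : 24 24
+    : 48
7    : 48 7
-    : 41
dup  : 41 41
swap : 41 41
swap : 41 41
11   : 41 41 11
dup  : 41 41 11 11
rot  : 41 11 11 41
rot  : 41 11 41 11
mod  : 41 11 8
swap : 41 8 11
+    : 41 19
+    : 60

60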